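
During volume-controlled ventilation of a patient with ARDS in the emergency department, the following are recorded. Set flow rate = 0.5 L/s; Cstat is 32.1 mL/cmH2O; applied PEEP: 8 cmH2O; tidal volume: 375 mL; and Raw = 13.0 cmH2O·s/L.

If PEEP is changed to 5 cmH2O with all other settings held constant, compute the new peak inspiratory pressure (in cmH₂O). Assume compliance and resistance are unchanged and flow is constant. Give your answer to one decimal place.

PIP = Vt/C + R·V̇ + PEEP (constant-flow equation of motion).
Only the baseline term changes: ΔPIP = ΔPEEP = 5 − 8 = -3.0 cmH2O.
Original PIP = 375/32.1 + 13.0×0.5 + 8 = 26.182 cmH2O; new PIP = 26.182 + (-3.0) = 23.182 cmH2O.

23.2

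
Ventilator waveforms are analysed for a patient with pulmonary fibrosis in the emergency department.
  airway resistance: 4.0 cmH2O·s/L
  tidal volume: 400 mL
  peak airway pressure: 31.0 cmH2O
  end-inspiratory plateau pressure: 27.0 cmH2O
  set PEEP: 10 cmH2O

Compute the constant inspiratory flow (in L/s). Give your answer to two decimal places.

1.00

flow = (PIP − Pplat) / Raw = 4.0 / 4.0 = 1.0 L/s.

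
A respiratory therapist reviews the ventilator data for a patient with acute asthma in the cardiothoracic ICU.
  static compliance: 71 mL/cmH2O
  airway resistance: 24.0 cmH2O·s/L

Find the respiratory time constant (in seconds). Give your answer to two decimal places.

τ = R × C = 24.0 × 71 mL/cmH2O = 24.0 × 0.071 L/cmH2O = 1.704 s.

1.70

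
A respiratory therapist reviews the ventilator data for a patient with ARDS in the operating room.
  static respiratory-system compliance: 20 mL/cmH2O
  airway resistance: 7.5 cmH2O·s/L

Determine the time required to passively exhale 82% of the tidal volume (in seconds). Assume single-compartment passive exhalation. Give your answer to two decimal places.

τ = R × C = 7.5 × 20 mL/cmH2O = 7.5 × 0.020 L/cmH2O = 0.15 s.
Exhaled fraction f = 1 − e^(−t/τ) → t = −τ·ln(1 − f) = −0.15·ln(0.18) = 0.2572 s.

0.26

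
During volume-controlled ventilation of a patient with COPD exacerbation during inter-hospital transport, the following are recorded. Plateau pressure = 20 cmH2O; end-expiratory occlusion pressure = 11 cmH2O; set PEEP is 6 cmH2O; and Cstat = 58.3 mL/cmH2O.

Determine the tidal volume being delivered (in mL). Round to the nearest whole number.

End-expiratory occlusion gives total PEEP = 11 cmH2O (intrinsic PEEP = 11 − 6 = 5). Use total PEEP for the elastic gradient.
Vt = Cstat × (Pplat − PEEPtotal) = 58.3 × (20 − 11) = 58.3 × 9.0 = 524.7 mL.

525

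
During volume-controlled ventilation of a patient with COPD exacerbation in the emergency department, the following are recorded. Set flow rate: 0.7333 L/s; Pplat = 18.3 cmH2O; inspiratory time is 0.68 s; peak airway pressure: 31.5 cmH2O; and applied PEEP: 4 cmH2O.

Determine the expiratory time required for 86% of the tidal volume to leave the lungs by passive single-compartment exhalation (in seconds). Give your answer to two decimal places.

1.23

Vt = flow × Ti = 0.7333 L/s × 0.68 s × 1000 mL/L = 498.64 mL.
R = (PIP − Pplat)/V̇ = (31.5 − 18.3) / 0.7333 = 13.2/0.7333 = 18.001 cmH2O·s/L.
C = Vt/(Pplat − PEEP) = 498.64 / (18.3 − 4) = 498.64/14.3 = 34.87 mL/cmH2O.
τ = R × C = 18.001 × 0.03487 L/cmH2O = 0.6277 s.
t = −τ·ln(1 − 0.86) = −0.6277·ln(0.14) = 1.234 s.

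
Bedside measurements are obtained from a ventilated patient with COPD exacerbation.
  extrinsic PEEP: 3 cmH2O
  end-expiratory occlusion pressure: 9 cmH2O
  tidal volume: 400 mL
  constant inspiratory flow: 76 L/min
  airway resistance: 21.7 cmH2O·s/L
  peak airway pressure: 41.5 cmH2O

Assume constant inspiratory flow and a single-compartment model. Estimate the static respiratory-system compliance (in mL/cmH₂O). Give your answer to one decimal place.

Flow: 76 L/min ÷ 60 = 1.2667 L/s.
Total PEEP = 9 cmH2O (set 3 + intrinsic 6); this is the baseline alveolar pressure.
Equation of motion (constant flow): PIP = Vt/C + R·V̇ + PEEP.
Vt/C = PIP − R·V̇ − PEEP = 41.5 − 21.7×1.2667 − 9 = 41.5 − 27.487 − 9 = 5.013 cmH2O.
C = Vt / 5.013 = 400 / 5.013 = 79.793 mL/cmH2O.

79.8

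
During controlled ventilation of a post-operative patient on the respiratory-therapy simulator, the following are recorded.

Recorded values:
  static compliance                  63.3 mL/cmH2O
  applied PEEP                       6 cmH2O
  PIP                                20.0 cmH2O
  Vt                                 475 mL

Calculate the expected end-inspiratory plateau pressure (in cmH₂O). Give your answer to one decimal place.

Pplat = PEEP + Vt / Cstat = 6 + 475 / 63.3 = 6 + 7.504 = 13.504 cmH2O.

13.5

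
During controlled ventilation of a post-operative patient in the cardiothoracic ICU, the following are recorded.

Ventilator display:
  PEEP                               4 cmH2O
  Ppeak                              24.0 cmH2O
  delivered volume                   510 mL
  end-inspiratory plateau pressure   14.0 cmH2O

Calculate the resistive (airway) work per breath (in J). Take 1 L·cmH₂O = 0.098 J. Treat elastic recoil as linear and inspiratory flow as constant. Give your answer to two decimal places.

0.50

With constant inspiratory flow the resistive pressure is constant at PIP − Pplat = 24.0 − 14.0 = 10.0 cmH2O, so resistive work = 10.0 × 0.510 = 5.1 L·cmH2O.
× 0.098 J/(L·cmH2O) → 0.4998 J.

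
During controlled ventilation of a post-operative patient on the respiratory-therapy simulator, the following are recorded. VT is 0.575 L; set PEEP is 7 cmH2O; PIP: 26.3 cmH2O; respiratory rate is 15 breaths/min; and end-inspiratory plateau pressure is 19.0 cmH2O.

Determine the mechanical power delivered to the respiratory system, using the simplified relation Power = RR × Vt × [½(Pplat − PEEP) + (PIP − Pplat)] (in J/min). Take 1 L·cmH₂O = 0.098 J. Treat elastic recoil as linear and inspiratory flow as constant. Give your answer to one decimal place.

Per-breath work = Vt × [½(Pplat−PEEP) + (PIP−Pplat)] = 0.575 × [0.5×12.0 + 7.3] = 0.575 × 13.3 = 7.648 L·cmH2O.
Power = 15 × 7.648 = 114.72 L·cmH2O/min.
× 0.098 J/(L·cmH2O) → 11.243 J/min.

11.2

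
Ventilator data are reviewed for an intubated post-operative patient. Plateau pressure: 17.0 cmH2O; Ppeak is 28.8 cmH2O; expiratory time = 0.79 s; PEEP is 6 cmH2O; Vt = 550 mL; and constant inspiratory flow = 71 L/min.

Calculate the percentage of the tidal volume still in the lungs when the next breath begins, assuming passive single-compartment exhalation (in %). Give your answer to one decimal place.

Flow: 71 L/min ÷ 60 = 1.1833 L/s.
R = (PIP − Pplat)/V̇ = (28.8 − 17.0) / 1.1833 = 11.8/1.1833 = 9.972 cmH2O·s/L.
C = Vt/(Pplat − PEEP) = 550.0 / (17.0 − 6) = 550.0/11.0 = 50.0 mL/cmH2O.
τ = R × C = 9.972 × 0.05 L/cmH2O = 0.4986 s.
Fraction remaining at end-expiration = e^(−Te/τ) = e^(−0.79/0.4986) = 0.2051 → 20.51%.

20.5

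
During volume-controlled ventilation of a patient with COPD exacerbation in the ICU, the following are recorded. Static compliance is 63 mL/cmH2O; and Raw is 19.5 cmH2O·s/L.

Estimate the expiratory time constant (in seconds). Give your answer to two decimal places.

1.23

τ = R × C = 19.5 × 63 mL/cmH2O = 19.5 × 0.063 L/cmH2O = 1.229 s.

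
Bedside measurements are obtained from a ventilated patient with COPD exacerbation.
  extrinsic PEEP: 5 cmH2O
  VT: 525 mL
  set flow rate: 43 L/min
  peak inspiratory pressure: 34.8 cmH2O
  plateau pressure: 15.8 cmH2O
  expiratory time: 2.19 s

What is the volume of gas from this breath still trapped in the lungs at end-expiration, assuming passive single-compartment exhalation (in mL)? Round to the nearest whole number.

Flow: 43 L/min ÷ 60 = 0.7167 L/s.
R = (PIP − Pplat)/V̇ = (34.8 − 15.8) / 0.7167 = 19.0/0.7167 = 26.51 cmH2O·s/L.
C = Vt/(Pplat − PEEP) = 525.0 / (15.8 − 5) = 525.0/10.8 = 48.611 mL/cmH2O.
τ = R × C = 26.51 × 0.04861 L/cmH2O = 1.289 s.
Fraction remaining = e^(−Te/τ) = e^(−2.19/1.289) = 0.1829.
Trapped volume = 525.0 × 0.1829 = 96.023 mL.

96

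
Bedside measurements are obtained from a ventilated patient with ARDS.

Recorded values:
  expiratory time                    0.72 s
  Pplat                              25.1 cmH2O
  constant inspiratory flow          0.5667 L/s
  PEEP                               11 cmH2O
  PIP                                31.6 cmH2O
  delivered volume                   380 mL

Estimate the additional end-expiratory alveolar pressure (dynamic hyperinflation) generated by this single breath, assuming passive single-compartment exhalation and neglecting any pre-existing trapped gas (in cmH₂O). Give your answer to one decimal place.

1.4

R = (PIP − Pplat)/V̇ = (31.6 − 25.1) / 0.5667 = 6.5/0.5667 = 11.47 cmH2O·s/L.
C = Vt/(Pplat − PEEP) = 380.0 / (25.1 − 11) = 380.0/14.1 = 26.95 mL/cmH2O.
τ = R × C = 11.47 × 0.02695 L/cmH2O = 0.3091 s.
Fraction remaining = e^(−Te/τ) = e^(−0.72/0.3091) = 0.09736; trapped volume = 380.0 × 0.09736 = 36.997 mL.
Additional alveolar pressure from trapping ≈ V_trapped / C = 36.997 / 26.95 = 1.373 cmH2O.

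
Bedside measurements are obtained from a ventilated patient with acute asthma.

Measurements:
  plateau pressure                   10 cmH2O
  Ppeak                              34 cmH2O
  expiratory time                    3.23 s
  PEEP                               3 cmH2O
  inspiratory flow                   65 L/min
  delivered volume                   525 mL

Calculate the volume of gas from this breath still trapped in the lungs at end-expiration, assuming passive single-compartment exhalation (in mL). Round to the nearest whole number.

Flow: 65 L/min ÷ 60 = 1.0833 L/s.
R = (PIP − Pplat)/V̇ = (34 − 10) / 1.0833 = 24.0/1.0833 = 22.155 cmH2O·s/L.
C = Vt/(Pplat − PEEP) = 525.0 / (10 − 3) = 525.0/7.0 = 75.0 mL/cmH2O.
τ = R × C = 22.155 × 0.075 L/cmH2O = 1.662 s.
Fraction remaining = e^(−Te/τ) = e^(−3.23/1.662) = 0.1432.
Trapped volume = 525.0 × 0.1432 = 75.18 mL.

75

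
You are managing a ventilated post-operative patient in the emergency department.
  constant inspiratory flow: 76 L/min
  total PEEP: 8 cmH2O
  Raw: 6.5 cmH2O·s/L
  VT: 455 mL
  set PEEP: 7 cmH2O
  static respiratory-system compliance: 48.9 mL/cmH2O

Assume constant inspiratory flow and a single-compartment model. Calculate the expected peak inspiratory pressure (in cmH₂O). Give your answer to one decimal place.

Flow: 76 L/min ÷ 60 = 1.2667 L/s.
Total PEEP = 8 cmH2O (set 7 + intrinsic 1); this is the baseline alveolar pressure.
Equation of motion (constant flow): PIP = Vt/C + R·V̇ + PEEP.
PIP = 455/48.9 + 6.5×1.2667 + 8 = 9.305 + 8.234 + 8 = 25.539 cmH2O.

25.5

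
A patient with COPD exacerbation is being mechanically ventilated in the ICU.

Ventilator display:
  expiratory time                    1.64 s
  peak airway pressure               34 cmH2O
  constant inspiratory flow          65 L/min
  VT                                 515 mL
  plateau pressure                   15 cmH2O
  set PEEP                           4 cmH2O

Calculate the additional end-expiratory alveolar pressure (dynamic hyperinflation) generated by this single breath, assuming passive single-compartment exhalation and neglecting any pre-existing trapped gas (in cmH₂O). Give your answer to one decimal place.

Flow: 65 L/min ÷ 60 = 1.0833 L/s.
R = (PIP − Pplat)/V̇ = (34 − 15) / 1.0833 = 19.0/1.0833 = 17.539 cmH2O·s/L.
C = Vt/(Pplat − PEEP) = 515.0 / (15 − 4) = 515.0/11.0 = 46.818 mL/cmH2O.
τ = R × C = 17.539 × 0.04682 L/cmH2O = 0.8212 s.
Fraction remaining = e^(−Te/τ) = e^(−1.64/0.8212) = 0.1357; trapped volume = 515.0 × 0.1357 = 69.886 mL.
Additional alveolar pressure from trapping ≈ V_trapped / C = 69.886 / 46.818 = 1.493 cmH2O.

1.5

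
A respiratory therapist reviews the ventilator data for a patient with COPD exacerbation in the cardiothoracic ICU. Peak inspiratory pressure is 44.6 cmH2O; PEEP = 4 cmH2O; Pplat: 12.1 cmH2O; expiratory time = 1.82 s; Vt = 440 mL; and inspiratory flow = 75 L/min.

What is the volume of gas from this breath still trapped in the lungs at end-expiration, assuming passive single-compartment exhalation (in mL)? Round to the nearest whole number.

121

Flow: 75 L/min ÷ 60 = 1.25 L/s.
R = (PIP − Pplat)/V̇ = (44.6 − 12.1) / 1.25 = 32.5/1.25 = 26.0 cmH2O·s/L.
C = Vt/(Pplat − PEEP) = 440.0 / (12.1 − 4) = 440.0/8.1 = 54.321 mL/cmH2O.
τ = R × C = 26.0 × 0.05432 L/cmH2O = 1.412 s.
Fraction remaining = e^(−Te/τ) = e^(−1.82/1.412) = 0.2756.
Trapped volume = 440.0 × 0.2756 = 121.26 mL.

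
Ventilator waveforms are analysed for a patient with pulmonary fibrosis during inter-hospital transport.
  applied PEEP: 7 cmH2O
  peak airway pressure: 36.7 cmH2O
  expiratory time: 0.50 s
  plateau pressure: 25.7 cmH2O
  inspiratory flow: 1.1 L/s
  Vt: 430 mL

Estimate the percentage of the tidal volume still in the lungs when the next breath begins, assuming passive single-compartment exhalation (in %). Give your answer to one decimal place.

R = (PIP − Pplat)/V̇ = (36.7 − 25.7) / 1.1 = 11.0/1.1 = 10.0 cmH2O·s/L.
C = Vt/(Pplat − PEEP) = 430.0 / (25.7 − 7) = 430.0/18.7 = 22.995 mL/cmH2O.
τ = R × C = 10.0 × 0.023 L/cmH2O = 0.23 s.
Fraction remaining at end-expiration = e^(−Te/τ) = e^(−0.50/0.23) = 0.1137 → 11.37%.

11.4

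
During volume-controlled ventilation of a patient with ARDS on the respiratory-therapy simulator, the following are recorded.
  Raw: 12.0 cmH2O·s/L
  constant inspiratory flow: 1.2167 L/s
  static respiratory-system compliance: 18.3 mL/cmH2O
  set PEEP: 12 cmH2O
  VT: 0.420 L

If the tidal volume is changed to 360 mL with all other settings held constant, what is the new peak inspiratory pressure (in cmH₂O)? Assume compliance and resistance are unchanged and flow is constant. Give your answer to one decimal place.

46.3

PIP = Vt/C + R·V̇ + PEEP (constant-flow equation of motion).
Only the elastic term changes: ΔPIP = ΔVt / C = (360 − 420) / 18.3 = -3.279 cmH2O.
Original PIP = 420/18.3 + 12.0×1.2167 + 12 = 49.551 cmH2O; new PIP = 49.551 + (-3.279) = 46.272 cmH2O.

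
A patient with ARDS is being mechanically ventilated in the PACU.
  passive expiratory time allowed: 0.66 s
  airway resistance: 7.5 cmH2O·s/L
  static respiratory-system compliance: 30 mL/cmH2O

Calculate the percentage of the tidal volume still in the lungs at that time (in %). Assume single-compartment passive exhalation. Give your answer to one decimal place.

τ = R × C = 7.5 × 30 mL/cmH2O = 7.5 × 0.030 L/cmH2O = 0.225 s.
Passive exhalation: V(t)/V₀ = e^(−t/τ) = e^(−0.66/0.225) = 0.05322.
Fraction remaining = 0.05322 → 5.322%.

5.3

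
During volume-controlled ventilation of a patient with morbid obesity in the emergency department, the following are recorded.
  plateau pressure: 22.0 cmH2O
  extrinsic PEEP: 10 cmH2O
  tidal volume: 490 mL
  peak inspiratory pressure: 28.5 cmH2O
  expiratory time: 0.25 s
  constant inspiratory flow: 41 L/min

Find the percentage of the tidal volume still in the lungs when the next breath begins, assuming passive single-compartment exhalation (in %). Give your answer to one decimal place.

52.5

Flow: 41 L/min ÷ 60 = 0.6833 L/s.
R = (PIP − Pplat)/V̇ = (28.5 − 22.0) / 0.6833 = 6.5/0.6833 = 9.513 cmH2O·s/L.
C = Vt/(Pplat − PEEP) = 490.0 / (22.0 − 10) = 490.0/12.0 = 40.833 mL/cmH2O.
τ = R × C = 9.513 × 0.04083 L/cmH2O = 0.3884 s.
Fraction remaining at end-expiration = e^(−Te/τ) = e^(−0.25/0.3884) = 0.5254 → 52.54%.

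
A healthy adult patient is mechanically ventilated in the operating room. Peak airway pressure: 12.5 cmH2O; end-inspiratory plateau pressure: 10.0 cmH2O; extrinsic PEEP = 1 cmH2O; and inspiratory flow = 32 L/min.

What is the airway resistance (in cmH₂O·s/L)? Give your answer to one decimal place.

Flow: 32 L/min ÷ 60 = 0.5333 L/s.
Raw = (PIP − Pplat) / flow = (12.5 − 10.0) / 0.5333 = 2.5 / 0.5333 = 4.688 cmH2O·s/L.

4.7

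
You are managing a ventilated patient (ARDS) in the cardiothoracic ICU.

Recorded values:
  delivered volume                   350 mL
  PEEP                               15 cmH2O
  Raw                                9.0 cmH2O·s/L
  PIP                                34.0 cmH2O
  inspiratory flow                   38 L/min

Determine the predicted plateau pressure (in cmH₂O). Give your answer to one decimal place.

Flow: 38 L/min ÷ 60 = 0.6333 L/s.
Pplat = PIP − Raw × flow = 34.0 − 9.0 × 0.6333 = 34.0 − 5.7 = 28.3 cmH2O.

28.3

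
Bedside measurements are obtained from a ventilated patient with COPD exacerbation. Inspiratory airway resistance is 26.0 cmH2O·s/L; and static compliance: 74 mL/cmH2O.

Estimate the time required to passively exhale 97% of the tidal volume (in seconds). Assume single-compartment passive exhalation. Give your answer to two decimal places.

6.75

τ = R × C = 26.0 × 74 mL/cmH2O = 26.0 × 0.074 L/cmH2O = 1.924 s.
Exhaled fraction f = 1 − e^(−t/τ) → t = −τ·ln(1 − f) = −1.924·ln(0.03) = 6.747 s.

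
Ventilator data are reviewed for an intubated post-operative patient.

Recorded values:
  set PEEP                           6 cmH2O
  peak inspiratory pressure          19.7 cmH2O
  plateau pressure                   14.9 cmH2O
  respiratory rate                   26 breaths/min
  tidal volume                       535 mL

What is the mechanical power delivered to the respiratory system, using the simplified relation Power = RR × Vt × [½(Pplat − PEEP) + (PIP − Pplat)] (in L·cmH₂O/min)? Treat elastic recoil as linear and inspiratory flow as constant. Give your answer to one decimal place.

128.7

Per-breath work = Vt × [½(Pplat−PEEP) + (PIP−Pplat)] = 0.535 × [0.5×8.9 + 4.8] = 0.535 × 9.25 = 4.949 L·cmH2O.
Power = 26 × 4.949 = 128.67 L·cmH2O/min.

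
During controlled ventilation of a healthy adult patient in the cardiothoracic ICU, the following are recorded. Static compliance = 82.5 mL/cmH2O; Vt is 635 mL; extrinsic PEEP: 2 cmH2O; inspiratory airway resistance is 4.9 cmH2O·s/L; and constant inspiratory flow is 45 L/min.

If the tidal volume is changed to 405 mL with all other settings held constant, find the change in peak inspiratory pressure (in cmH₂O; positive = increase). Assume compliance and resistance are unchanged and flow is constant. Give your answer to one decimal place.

-2.8

PIP = Vt/C + R·V̇ + PEEP (constant-flow equation of motion).
Only the elastic term changes: ΔPIP = ΔVt / C = (405 − 635) / 82.5 = -2.788 cmH2O.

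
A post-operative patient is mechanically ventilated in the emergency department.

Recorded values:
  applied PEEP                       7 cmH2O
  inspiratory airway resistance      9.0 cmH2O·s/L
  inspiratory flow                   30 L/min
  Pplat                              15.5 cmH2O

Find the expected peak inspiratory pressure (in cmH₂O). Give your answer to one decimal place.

Flow: 30 L/min ÷ 60 = 0.5 L/s.
PIP = Pplat + Raw × flow = 15.5 + 9.0 × 0.5 = 15.5 + 4.5 = 20.0 cmH2O.

20.0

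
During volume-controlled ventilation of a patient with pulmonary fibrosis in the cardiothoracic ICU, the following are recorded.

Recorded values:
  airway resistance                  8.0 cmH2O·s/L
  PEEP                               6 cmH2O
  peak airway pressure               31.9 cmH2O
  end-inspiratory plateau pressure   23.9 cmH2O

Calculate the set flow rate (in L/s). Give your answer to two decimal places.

flow = (PIP − Pplat) / Raw = 8.0 / 8.0 = 1.0 L/s.

1.00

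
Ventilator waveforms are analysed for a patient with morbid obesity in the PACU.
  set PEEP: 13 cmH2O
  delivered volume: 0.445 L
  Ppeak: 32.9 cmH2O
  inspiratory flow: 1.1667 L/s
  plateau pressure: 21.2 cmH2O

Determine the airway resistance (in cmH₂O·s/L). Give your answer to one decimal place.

10.0

Raw = (PIP − Pplat) / flow = (32.9 − 21.2) / 1.1667 = 11.7 / 1.1667 = 10.028 cmH2O·s/L.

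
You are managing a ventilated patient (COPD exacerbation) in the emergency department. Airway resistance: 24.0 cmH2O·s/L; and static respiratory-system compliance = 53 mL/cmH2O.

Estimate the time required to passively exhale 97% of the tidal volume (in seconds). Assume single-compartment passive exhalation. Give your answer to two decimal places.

τ = R × C = 24.0 × 53 mL/cmH2O = 24.0 × 0.053 L/cmH2O = 1.272 s.
Exhaled fraction f = 1 − e^(−t/τ) → t = −τ·ln(1 − f) = −1.272·ln(0.03) = 4.46 s.

4.46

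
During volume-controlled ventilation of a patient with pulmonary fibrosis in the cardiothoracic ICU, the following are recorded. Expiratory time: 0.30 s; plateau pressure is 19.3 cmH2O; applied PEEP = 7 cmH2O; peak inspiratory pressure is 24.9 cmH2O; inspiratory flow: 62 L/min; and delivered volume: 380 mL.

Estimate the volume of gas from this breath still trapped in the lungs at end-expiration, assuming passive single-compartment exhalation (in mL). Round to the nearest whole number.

63

Flow: 62 L/min ÷ 60 = 1.0333 L/s.
R = (PIP − Pplat)/V̇ = (24.9 − 19.3) / 1.0333 = 5.6/1.0333 = 5.42 cmH2O·s/L.
C = Vt/(Pplat − PEEP) = 380.0 / (19.3 − 7) = 380.0/12.3 = 30.894 mL/cmH2O.
τ = R × C = 5.42 × 0.03089 L/cmH2O = 0.1674 s.
Fraction remaining = e^(−Te/τ) = e^(−0.30/0.1674) = 0.1666.
Trapped volume = 380.0 × 0.1666 = 63.308 mL.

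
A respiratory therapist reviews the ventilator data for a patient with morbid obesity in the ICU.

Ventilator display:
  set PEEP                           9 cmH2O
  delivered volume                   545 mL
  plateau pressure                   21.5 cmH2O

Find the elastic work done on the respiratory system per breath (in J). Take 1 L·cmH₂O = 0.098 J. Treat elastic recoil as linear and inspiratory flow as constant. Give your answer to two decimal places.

Elastic work ≈ ½ × (Pplat − PEEP) × Vt = 0.5 × (21.5 − 9) × 0.545 L = 0.5 × 12.5 × 0.545 = 3.406 L·cmH2O.
× 0.098 J/(L·cmH2O) → 0.3338 J.

0.33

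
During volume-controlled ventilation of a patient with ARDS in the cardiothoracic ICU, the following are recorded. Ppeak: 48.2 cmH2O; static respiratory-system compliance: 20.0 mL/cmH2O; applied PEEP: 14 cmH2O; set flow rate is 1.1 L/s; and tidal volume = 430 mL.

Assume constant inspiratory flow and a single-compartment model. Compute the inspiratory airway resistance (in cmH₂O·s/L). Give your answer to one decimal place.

11.5

Equation of motion (constant flow): PIP = Vt/C + R·V̇ + PEEP.
R·V̇ = PIP − Vt/C − PEEP = 48.2 − 430/20.0 − 14 = 48.2 − 21.5 − 14 = 12.7 cmH2O.
R = 12.7 / 1.1 = 11.545 cmH2O·s/L.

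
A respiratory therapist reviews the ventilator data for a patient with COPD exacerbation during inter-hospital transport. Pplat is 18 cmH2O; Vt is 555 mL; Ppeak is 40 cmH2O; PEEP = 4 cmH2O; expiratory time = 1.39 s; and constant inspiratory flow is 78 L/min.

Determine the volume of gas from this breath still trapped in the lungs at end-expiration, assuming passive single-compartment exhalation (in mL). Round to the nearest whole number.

70

Flow: 78 L/min ÷ 60 = 1.3 L/s.
R = (PIP − Pplat)/V̇ = (40 − 18) / 1.3 = 22.0/1.3 = 16.923 cmH2O·s/L.
C = Vt/(Pplat − PEEP) = 555.0 / (18 − 4) = 555.0/14.0 = 39.643 mL/cmH2O.
τ = R × C = 16.923 × 0.03964 L/cmH2O = 0.6708 s.
Fraction remaining = e^(−Te/τ) = e^(−1.39/0.6708) = 0.1259.
Trapped volume = 555.0 × 0.1259 = 69.875 mL.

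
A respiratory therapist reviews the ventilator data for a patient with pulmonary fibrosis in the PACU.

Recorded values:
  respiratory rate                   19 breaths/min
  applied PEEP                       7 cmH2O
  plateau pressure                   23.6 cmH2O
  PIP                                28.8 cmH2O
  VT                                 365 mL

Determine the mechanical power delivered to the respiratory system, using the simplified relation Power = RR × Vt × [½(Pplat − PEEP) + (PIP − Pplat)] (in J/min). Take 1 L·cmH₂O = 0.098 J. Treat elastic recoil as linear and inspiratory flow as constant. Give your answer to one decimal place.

9.2

Per-breath work = Vt × [½(Pplat−PEEP) + (PIP−Pplat)] = 0.365 × [0.5×16.6 + 5.2] = 0.365 × 13.5 = 4.928 L·cmH2O.
Power = 19 × 4.928 = 93.632 L·cmH2O/min.
× 0.098 J/(L·cmH2O) → 9.176 J/min.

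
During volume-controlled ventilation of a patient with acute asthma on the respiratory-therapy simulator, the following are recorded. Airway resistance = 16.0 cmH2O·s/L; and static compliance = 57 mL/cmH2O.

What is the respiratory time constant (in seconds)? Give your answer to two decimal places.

τ = R × C = 16.0 × 57 mL/cmH2O = 16.0 × 0.057 L/cmH2O = 0.912 s.

0.91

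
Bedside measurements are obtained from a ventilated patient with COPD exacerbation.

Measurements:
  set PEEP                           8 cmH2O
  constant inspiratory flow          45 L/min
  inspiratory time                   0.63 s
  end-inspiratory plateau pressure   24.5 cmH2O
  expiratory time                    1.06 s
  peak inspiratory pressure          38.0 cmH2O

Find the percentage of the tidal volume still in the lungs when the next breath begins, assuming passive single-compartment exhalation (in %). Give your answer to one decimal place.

12.8

Flow: 45 L/min ÷ 60 = 0.75 L/s.
Vt = flow × Ti = 0.75 L/s × 0.63 s × 1000 mL/L = 472.5 mL.
R = (PIP − Pplat)/V̇ = (38.0 − 24.5) / 0.75 = 13.5/0.75 = 18.0 cmH2O·s/L.
C = Vt/(Pplat − PEEP) = 472.5 / (24.5 − 8) = 472.5/16.5 = 28.636 mL/cmH2O.
τ = R × C = 18.0 × 0.02864 L/cmH2O = 0.5155 s.
Fraction remaining at end-expiration = e^(−Te/τ) = e^(−1.06/0.5155) = 0.1279 → 12.79%.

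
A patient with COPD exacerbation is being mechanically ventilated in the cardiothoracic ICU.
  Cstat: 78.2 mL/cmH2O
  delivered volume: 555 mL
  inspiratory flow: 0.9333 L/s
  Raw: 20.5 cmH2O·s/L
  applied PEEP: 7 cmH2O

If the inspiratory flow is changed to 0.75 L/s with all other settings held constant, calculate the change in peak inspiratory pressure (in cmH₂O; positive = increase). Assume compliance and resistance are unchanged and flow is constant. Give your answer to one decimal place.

-3.8

PIP = Vt/C + R·V̇ + PEEP (constant-flow equation of motion).
Only the resistive term changes: ΔPIP = R × ΔV̇ = 20.5 × (0.75 − 0.9333) = 20.5 × -0.1833 = -3.758 cmH2O.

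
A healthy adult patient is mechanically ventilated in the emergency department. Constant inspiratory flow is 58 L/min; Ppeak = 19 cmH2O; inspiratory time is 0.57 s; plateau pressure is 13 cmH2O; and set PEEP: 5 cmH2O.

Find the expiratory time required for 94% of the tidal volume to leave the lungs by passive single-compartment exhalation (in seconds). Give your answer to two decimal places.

1.20

Flow: 58 L/min ÷ 60 = 0.9667 L/s.
Vt = flow × Ti = 0.9667 L/s × 0.57 s × 1000 mL/L = 551.02 mL.
R = (PIP − Pplat)/V̇ = (19 − 13) / 0.9667 = 6.0/0.9667 = 6.207 cmH2O·s/L.
C = Vt/(Pplat − PEEP) = 551.02 / (13 − 5) = 551.02/8.0 = 68.878 mL/cmH2O.
τ = R × C = 6.207 × 0.06888 L/cmH2O = 0.4275 s.
t = −τ·ln(1 − 0.94) = −0.4275·ln(0.06) = 1.203 s.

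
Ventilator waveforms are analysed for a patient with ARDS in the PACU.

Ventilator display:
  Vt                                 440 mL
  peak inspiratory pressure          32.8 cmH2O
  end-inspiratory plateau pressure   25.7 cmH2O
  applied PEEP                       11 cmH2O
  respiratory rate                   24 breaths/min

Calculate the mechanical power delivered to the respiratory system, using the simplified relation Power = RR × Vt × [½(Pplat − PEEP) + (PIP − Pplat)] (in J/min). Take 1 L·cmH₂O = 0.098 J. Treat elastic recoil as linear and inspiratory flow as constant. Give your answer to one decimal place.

15.0

Per-breath work = Vt × [½(Pplat−PEEP) + (PIP−Pplat)] = 0.440 × [0.5×14.7 + 7.1] = 0.440 × 14.45 = 6.358 L·cmH2O.
Power = 24 × 6.358 = 152.59 L·cmH2O/min.
× 0.098 J/(L·cmH2O) → 14.954 J/min.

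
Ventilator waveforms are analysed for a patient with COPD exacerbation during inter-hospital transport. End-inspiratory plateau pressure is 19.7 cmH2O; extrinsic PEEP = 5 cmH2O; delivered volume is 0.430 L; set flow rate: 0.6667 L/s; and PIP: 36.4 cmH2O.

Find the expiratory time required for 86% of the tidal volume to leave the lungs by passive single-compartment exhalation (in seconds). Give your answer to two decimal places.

R = (PIP − Pplat)/V̇ = (36.4 − 19.7) / 0.6667 = 16.7/0.6667 = 25.049 cmH2O·s/L.
C = Vt/(Pplat − PEEP) = 430.0 / (19.7 − 5) = 430.0/14.7 = 29.252 mL/cmH2O.
τ = R × C = 25.049 × 0.02925 L/cmH2O = 0.7327 s.
t = −τ·ln(1 − 0.86) = −0.7327·ln(0.14) = 1.441 s.

1.44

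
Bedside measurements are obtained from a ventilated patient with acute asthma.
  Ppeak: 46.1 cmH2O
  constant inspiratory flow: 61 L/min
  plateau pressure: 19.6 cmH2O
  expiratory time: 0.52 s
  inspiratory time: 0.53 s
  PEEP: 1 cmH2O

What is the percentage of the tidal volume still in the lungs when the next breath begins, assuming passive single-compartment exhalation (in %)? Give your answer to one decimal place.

Flow: 61 L/min ÷ 60 = 1.0167 L/s.
Vt = flow × Ti = 1.0167 L/s × 0.53 s × 1000 mL/L = 538.85 mL.
R = (PIP − Pplat)/V̇ = (46.1 − 19.6) / 1.0167 = 26.5/1.0167 = 26.065 cmH2O·s/L.
C = Vt/(Pplat − PEEP) = 538.85 / (19.6 − 1) = 538.85/18.6 = 28.97 mL/cmH2O.
τ = R × C = 26.065 × 0.02897 L/cmH2O = 0.7551 s.
Fraction remaining at end-expiration = e^(−Te/τ) = e^(−0.52/0.7551) = 0.5023 → 50.23%.

50.2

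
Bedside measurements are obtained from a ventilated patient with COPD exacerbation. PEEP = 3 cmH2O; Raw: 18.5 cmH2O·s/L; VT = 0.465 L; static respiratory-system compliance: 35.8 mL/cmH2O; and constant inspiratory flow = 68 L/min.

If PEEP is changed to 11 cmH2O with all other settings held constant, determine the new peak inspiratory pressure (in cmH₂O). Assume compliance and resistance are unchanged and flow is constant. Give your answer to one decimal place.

45.0

Flow: 68 L/min ÷ 60 = 1.1333 L/s.
PIP = Vt/C + R·V̇ + PEEP (constant-flow equation of motion).
Only the baseline term changes: ΔPIP = ΔPEEP = 11 − 3 = 8.0 cmH2O.
Original PIP = 465/35.8 + 18.5×1.1333 + 3 = 36.955 cmH2O; new PIP = 36.955 + (8.0) = 44.955 cmH2O.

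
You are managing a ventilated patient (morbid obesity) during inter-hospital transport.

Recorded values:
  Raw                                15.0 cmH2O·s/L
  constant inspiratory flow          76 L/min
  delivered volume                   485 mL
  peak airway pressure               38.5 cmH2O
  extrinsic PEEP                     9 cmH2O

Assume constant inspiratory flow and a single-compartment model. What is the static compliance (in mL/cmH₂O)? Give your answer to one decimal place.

46.2

Flow: 76 L/min ÷ 60 = 1.2667 L/s.
Equation of motion (constant flow): PIP = Vt/C + R·V̇ + PEEP.
Vt/C = PIP − R·V̇ − PEEP = 38.5 − 15.0×1.2667 − 9 = 38.5 − 19.001 − 9 = 10.499 cmH2O.
C = Vt / 10.499 = 485 / 10.499 = 46.195 mL/cmH2O.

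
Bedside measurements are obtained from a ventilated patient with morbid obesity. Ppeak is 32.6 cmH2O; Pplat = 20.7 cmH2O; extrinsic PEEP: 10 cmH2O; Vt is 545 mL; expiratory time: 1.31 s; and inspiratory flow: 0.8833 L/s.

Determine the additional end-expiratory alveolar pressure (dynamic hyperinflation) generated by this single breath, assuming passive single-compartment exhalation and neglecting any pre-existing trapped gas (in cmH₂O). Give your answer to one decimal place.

R = (PIP − Pplat)/V̇ = (32.6 − 20.7) / 0.8833 = 11.9/0.8833 = 13.472 cmH2O·s/L.
C = Vt/(Pplat − PEEP) = 545.0 / (20.7 − 10) = 545.0/10.7 = 50.935 mL/cmH2O.
τ = R × C = 13.472 × 0.05094 L/cmH2O = 0.6863 s.
Fraction remaining = e^(−Te/τ) = e^(−1.31/0.6863) = 0.1483; trapped volume = 545.0 × 0.1483 = 80.824 mL.
Additional alveolar pressure from trapping ≈ V_trapped / C = 80.824 / 50.935 = 1.587 cmH2O.

1.6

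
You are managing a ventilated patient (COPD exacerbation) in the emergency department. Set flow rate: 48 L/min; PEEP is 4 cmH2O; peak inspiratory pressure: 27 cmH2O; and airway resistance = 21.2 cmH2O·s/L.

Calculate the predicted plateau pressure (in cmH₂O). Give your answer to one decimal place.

Flow: 48 L/min ÷ 60 = 0.8 L/s.
Pplat = PIP − Raw × flow = 27 − 21.2 × 0.8 = 27 − 16.96 = 10.04 cmH2O.

10.0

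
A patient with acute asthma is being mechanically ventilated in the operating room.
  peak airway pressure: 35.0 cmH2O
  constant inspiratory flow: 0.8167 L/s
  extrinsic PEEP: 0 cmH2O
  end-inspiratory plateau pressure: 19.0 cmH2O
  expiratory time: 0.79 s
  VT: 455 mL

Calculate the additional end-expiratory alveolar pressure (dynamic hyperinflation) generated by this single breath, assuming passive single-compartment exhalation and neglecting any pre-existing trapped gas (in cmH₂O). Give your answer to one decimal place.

R = (PIP − Pplat)/V̇ = (35.0 − 19.0) / 0.8167 = 16.0/0.8167 = 19.591 cmH2O·s/L.
C = Vt/(Pplat − PEEP) = 455.0 / (19.0 − 0) = 455.0/19.0 = 23.947 mL/cmH2O.
τ = R × C = 19.591 × 0.02395 L/cmH2O = 0.4692 s.
Fraction remaining = e^(−Te/τ) = e^(−0.79/0.4692) = 0.1857; trapped volume = 455.0 × 0.1857 = 84.494 mL.
Additional alveolar pressure from trapping ≈ V_trapped / C = 84.494 / 23.947 = 3.528 cmH2O.

3.5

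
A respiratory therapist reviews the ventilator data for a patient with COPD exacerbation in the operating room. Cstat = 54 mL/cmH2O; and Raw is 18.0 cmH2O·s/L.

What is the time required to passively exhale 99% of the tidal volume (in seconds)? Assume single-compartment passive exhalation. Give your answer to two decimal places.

τ = R × C = 18.0 × 54 mL/cmH2O = 18.0 × 0.054 L/cmH2O = 0.972 s.
Exhaled fraction f = 1 − e^(−t/τ) → t = −τ·ln(1 − f) = −0.972·ln(0.01) = 4.476 s.

4.48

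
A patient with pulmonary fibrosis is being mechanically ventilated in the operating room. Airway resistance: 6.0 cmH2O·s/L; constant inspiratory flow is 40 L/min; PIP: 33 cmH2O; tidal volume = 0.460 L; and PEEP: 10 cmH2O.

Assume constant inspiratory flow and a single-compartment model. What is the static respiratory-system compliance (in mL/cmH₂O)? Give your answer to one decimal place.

Flow: 40 L/min ÷ 60 = 0.6667 L/s.
Equation of motion (constant flow): PIP = Vt/C + R·V̇ + PEEP.
Vt/C = PIP − R·V̇ − PEEP = 33 − 6.0×0.6667 − 10 = 33 − 4.0 − 10 = 19.0 cmH2O.
C = Vt / 19.0 = 460 / 19.0 = 24.211 mL/cmH2O.

24.2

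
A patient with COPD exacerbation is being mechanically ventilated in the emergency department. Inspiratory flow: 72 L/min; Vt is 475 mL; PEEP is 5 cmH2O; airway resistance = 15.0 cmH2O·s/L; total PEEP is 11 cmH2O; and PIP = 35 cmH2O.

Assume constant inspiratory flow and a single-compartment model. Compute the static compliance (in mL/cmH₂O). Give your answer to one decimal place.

Flow: 72 L/min ÷ 60 = 1.2 L/s.
Total PEEP = 11 cmH2O (set 5 + intrinsic 6); this is the baseline alveolar pressure.
Equation of motion (constant flow): PIP = Vt/C + R·V̇ + PEEP.
Vt/C = PIP − R·V̇ − PEEP = 35 − 15.0×1.2 − 11 = 35 − 18.0 − 11 = 6.0 cmH2O.
C = Vt / 6.0 = 475 / 6.0 = 79.167 mL/cmH2O.

79.2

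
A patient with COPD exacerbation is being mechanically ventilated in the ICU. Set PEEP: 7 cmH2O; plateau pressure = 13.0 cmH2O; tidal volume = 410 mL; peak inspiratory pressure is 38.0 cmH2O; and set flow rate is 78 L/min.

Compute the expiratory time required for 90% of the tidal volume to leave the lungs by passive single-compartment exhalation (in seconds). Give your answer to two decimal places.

Flow: 78 L/min ÷ 60 = 1.3 L/s.
R = (PIP − Pplat)/V̇ = (38.0 − 13.0) / 1.3 = 25.0/1.3 = 19.231 cmH2O·s/L.
C = Vt/(Pplat − PEEP) = 410.0 / (13.0 − 7) = 410.0/6.0 = 68.333 mL/cmH2O.
τ = R × C = 19.231 × 0.06833 L/cmH2O = 1.314 s.
t = −τ·ln(1 − 0.90) = −1.314·ln(0.1) = 3.026 s.

3.03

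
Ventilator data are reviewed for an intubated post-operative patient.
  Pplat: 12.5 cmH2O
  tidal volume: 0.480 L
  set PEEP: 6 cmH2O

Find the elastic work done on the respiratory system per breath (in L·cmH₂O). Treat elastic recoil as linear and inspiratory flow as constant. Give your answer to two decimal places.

Elastic work ≈ ½ × (Pplat − PEEP) × Vt = 0.5 × (12.5 − 6) × 0.480 L = 0.5 × 6.5 × 0.480 = 1.56 L·cmH2O.

1.56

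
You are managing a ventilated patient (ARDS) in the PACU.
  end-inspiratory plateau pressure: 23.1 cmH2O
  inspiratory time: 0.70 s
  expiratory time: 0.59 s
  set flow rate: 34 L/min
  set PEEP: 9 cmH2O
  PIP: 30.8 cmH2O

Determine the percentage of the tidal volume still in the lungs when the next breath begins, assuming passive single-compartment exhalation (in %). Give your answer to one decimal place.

21.4

Flow: 34 L/min ÷ 60 = 0.5667 L/s.
Vt = flow × Ti = 0.5667 L/s × 0.70 s × 1000 mL/L = 396.69 mL.
R = (PIP − Pplat)/V̇ = (30.8 − 23.1) / 0.5667 = 7.7/0.5667 = 13.587 cmH2O·s/L.
C = Vt/(Pplat − PEEP) = 396.69 / (23.1 − 9) = 396.69/14.1 = 28.134 mL/cmH2O.
τ = R × C = 13.587 × 0.02813 L/cmH2O = 0.3822 s.
Fraction remaining at end-expiration = e^(−Te/τ) = e^(−0.59/0.3822) = 0.2136 → 21.36%.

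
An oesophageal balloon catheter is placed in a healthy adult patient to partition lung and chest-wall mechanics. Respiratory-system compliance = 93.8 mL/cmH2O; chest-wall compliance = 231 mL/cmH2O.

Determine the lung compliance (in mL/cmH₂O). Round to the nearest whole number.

1/CL = 1/Crs − 1/Ccw.
1/CL = 1/93.8 − 1/231 = 0.006332.
CL = 157.93 mL/cmH2O.

158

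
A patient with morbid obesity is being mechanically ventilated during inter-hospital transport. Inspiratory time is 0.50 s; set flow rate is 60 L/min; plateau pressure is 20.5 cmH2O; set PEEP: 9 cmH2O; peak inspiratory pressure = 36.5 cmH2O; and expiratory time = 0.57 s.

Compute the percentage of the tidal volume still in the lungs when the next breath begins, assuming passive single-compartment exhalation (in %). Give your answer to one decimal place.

Flow: 60 L/min ÷ 60 = 1 L/s.
Vt = flow × Ti = 1 L/s × 0.50 s × 1000 mL/L = 500.0 mL.
R = (PIP − Pplat)/V̇ = (36.5 − 20.5) / 1 = 16.0/1 = 16.0 cmH2O·s/L.
C = Vt/(Pplat − PEEP) = 500.0 / (20.5 − 9) = 500.0/11.5 = 43.478 mL/cmH2O.
τ = R × C = 16.0 × 0.04348 L/cmH2O = 0.6957 s.
Fraction remaining at end-expiration = e^(−Te/τ) = e^(−0.57/0.6957) = 0.4407 → 44.07%.

44.1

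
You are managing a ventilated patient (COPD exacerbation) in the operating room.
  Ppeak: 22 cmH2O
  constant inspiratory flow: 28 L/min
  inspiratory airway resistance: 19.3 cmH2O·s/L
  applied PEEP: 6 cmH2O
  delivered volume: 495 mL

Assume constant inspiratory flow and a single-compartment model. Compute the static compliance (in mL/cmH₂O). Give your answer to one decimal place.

70.8

Flow: 28 L/min ÷ 60 = 0.4667 L/s.
Equation of motion (constant flow): PIP = Vt/C + R·V̇ + PEEP.
Vt/C = PIP − R·V̇ − PEEP = 22 − 19.3×0.4667 − 6 = 22 − 9.007 − 6 = 6.993 cmH2O.
C = Vt / 6.993 = 495 / 6.993 = 70.785 mL/cmH2O.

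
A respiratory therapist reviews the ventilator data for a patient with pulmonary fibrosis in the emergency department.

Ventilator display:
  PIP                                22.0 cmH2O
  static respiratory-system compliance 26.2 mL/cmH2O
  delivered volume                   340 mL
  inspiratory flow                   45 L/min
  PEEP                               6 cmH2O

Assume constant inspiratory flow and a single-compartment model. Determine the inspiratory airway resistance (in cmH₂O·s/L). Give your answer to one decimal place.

Flow: 45 L/min ÷ 60 = 0.75 L/s.
Equation of motion (constant flow): PIP = Vt/C + R·V̇ + PEEP.
R·V̇ = PIP − Vt/C − PEEP = 22.0 − 340/26.2 − 6 = 22.0 − 12.977 − 6 = 3.023 cmH2O.
R = 3.023 / 0.75 = 4.031 cmH2O·s/L.

4.0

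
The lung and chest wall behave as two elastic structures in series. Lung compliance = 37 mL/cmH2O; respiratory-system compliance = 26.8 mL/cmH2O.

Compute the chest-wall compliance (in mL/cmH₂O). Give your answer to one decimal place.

97.2

1/Ccw = 1/Crs − 1/CL.
1/Ccw = 1/26.8 − 1/37 = 0.01029.
Ccw = 97.182 mL/cmH2O.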